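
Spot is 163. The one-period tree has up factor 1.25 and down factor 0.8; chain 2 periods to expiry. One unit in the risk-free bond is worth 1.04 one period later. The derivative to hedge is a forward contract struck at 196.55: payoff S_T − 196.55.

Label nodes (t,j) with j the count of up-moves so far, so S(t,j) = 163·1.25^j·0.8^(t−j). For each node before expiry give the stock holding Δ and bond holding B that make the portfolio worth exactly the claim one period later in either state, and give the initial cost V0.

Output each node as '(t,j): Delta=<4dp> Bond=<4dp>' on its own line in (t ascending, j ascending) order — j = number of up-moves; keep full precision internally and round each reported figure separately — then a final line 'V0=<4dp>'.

(0,0): Delta=1.0000 Bond=-181.7215
(1,0): Delta=1.0000 Bond=-188.9904
(1,1): Delta=1.0000 Bond=-188.9904
V0=-18.7215

Since d<R<u, set p* = (R−d)/(u−d) = 0.5333; price each node as the discounted p*-expectation of its children.
Payoff layer (t=2): V(2,0)=-92.2300, V(2,1)=-33.5500, V(2,2)=58.1375
Node (1,0) S=130.4000: V=(p*·-33.5500+(1−p*)·-92.2300)/1.04=-58.5904; Δ=(-33.5500−-92.2300)/(163.0000−104.3200)=1.0000; B=V−Δ·S=-188.9904
Node (1,1) S=203.7500: V=(p*·58.1375+(1−p*)·-33.5500)/1.04=14.7596; Δ=(58.1375−-33.5500)/(254.6875−163.0000)=1.0000; B=V−Δ·S=-188.9904
Node (0,0) S=163.0000: V=(p*·14.7596+(1−p*)·-58.5904)/1.04=-18.7215; Δ=(14.7596−-58.5904)/(203.7500−130.4000)=1.0000; B=V−Δ·S=-181.7215
Self-financing check: at every node Δ·S+B equals the discounted successor values.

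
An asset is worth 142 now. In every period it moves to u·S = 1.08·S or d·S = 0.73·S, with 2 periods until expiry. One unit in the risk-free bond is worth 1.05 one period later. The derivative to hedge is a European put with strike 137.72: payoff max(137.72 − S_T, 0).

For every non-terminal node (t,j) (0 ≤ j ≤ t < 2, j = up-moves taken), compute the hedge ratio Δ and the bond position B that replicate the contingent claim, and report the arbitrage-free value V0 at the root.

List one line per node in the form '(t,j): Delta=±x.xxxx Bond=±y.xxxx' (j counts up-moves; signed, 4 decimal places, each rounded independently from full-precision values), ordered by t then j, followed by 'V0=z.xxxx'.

(0,0): Delta=-0.5110 Bond=76.6437
(1,0): Delta=-1.0000 Bond=131.1619
(1,1): Delta=-0.4801 Bond=75.7240
V0=4.0766

No-arbitrage ⇒ martingale measure with p* = (R−d)/(u−d) = 0.9143.
Payoff layer (t=2): V(2,0)=62.0482, V(2,1)=25.7672, V(2,2)=0.0000
Node (1,0) S=103.6600: V=(p*·25.7672+(1−p*)·62.0482)/1.05=27.5019; Δ=(25.7672−62.0482)/(111.9528−75.6718)=-1.0000; B=V−Δ·S=131.1619
Node (1,1) S=153.3600: V=(p*·0.0000+(1−p*)·25.7672)/1.05=2.1034; Δ=(0.0000−25.7672)/(165.6288−111.9528)=-0.4801; B=V−Δ·S=75.7240
Node (0,0) S=142.0000: V=(p*·2.1034+(1−p*)·27.5019)/1.05=4.0766; Δ=(2.1034−27.5019)/(153.3600−103.6600)=-0.5110; B=V−Δ·S=76.6437
Self-financing check: at every node Δ·S+B equals the discounted successor values.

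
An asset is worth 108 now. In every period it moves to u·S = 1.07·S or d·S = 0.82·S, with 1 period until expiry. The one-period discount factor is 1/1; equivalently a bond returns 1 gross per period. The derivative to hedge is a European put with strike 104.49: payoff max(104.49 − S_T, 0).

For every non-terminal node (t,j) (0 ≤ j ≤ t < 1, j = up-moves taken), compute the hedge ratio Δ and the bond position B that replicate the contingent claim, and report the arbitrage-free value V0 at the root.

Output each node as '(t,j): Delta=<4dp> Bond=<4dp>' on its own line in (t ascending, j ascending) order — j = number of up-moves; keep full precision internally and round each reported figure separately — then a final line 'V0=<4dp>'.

No-arbitrage ⇒ martingale measure with p* = (R−d)/(u−d) = 0.7200.
At expiry t=1: V(1,0)=15.9300, V(1,1)=0.0000
  t=0,j=0: stock 108.0000 → up 115.5600 (V=0.0000), down 88.5600 (V=15.9300). Price 4.4604; hedge Δ=-0.5900, bond B=68.1804.
Root portfolio cost Δ·108+B reproduces V0=4.4604.

(0,0): Delta=-0.5900 Bond=68.1804
V0=4.4604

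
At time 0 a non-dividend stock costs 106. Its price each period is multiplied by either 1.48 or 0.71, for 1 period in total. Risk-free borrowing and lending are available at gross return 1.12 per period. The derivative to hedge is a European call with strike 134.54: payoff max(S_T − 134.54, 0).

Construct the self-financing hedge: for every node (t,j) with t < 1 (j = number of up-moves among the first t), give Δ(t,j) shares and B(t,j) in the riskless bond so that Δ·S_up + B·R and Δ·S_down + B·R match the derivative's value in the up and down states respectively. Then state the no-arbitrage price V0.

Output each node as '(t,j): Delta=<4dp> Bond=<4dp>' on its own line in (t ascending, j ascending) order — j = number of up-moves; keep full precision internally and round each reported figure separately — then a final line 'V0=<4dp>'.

(0,0): Delta=0.2737 Bond=-18.3922
V0=10.6208

Since d<R<u, set p* = (R−d)/(u−d) = 0.5325; price each node as the discounted p*-expectation of its children.
Payoff layer (t=1): V(1,0)=0.0000, V(1,1)=22.3400
  t=0,j=0: stock 106.0000 → up 156.8800 (V=22.3400), down 75.2600 (V=0.0000). Price 10.6208; hedge Δ=0.2737, bond B=-18.3922.
The time-0 hedge costs 10.6208, which is the no-arbitrage price.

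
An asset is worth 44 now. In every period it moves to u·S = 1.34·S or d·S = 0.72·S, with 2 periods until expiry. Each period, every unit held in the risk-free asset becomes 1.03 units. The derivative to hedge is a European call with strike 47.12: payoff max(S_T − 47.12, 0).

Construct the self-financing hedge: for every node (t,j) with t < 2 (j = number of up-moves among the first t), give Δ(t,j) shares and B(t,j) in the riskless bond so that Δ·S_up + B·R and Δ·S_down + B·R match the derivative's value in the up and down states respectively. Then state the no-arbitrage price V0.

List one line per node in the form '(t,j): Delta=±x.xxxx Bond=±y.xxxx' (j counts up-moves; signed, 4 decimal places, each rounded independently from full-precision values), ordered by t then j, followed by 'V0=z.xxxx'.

Since d<R<u, set p* = (R−d)/(u−d) = 0.5000; price each node as the discounted p*-expectation of its children.
Terminal payoffs: V(2,0)=0.0000, V(2,1)=0.0000, V(2,2)=31.8864
(1,0): S=31.6800. Δ = (V_up−V_dn)/(S_up−S_dn) = (0.0000−0.0000)/(42.4512−22.8096) = 0.0000. V = [p*·0.0000 + (1−p*)·0.0000]/1.03 = 0.0000. B = V − Δ·S = 0.0000.
(1,1): S=58.9600. Δ = (V_up−V_dn)/(S_up−S_dn) = (31.8864−0.0000)/(79.0064−42.4512) = 0.8723. V = [p*·31.8864 + (1−p*)·0.0000]/1.03 = 15.4788. B = V − Δ·S = -35.9508.
(0,0): S=44.0000. Δ = (V_up−V_dn)/(S_up−S_dn) = (15.4788−0.0000)/(58.9600−31.6800) = 0.5674. V = [p*·15.4788 + (1−p*)·0.0000]/1.03 = 7.5140. B = V − Δ·S = -17.4519.
The time-0 hedge costs 7.5140, which is the no-arbitrage price.

(0,0): Delta=0.5674 Bond=-17.4519
(1,0): Delta=0.0000 Bond=0.0000
(1,1): Delta=0.8723 Bond=-35.9508
V0=7.5140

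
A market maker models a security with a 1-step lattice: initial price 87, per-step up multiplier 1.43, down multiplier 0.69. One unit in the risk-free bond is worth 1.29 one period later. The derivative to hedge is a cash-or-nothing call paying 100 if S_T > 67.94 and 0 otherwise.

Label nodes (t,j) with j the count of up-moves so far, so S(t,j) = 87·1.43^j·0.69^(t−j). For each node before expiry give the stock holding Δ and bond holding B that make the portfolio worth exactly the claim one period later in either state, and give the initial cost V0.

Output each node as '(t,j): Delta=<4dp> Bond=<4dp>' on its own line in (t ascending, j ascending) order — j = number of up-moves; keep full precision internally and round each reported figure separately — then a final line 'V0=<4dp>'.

(0,0): Delta=1.5533 Bond=-72.2816
V0=62.8536

Under the risk-neutral measure, an up-move has probability p* = (R−d)/(u−d) = 0.8108 and values discount at R = 1.29.
Terminal payoffs: V(1,0)=0.0000, V(1,1)=100.0000
(0,0): S=87.0000. Δ = (V_up−V_dn)/(S_up−S_dn) = (100.0000−0.0000)/(124.4100−60.0300) = 1.5533. V = [p*·100.0000 + (1−p*)·0.0000]/1.29 = 62.8536. B = V − Δ·S = -72.2816.
Each (Δ,B) replicates both successor values, so the strategy is self-financing and V0 is arbitrage-free.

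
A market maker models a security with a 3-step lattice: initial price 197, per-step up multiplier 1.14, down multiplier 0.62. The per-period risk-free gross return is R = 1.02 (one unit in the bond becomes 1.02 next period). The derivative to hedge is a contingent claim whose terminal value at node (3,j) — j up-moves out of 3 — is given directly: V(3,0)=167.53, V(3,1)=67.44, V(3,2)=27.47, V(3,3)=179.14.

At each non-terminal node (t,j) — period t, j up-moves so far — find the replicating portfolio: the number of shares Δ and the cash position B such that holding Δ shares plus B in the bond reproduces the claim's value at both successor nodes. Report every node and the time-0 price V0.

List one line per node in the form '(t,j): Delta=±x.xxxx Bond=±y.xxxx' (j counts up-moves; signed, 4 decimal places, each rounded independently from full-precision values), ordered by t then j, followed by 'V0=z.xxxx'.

Risk-neutral probability p* = (R−d)/(u−d) = (1.02−0.62)/(1.14−0.62) = 0.7692.
Payoff layer (t=3): V(3,0)=167.5300, V(3,1)=67.4400, V(3,2)=27.4700, V(3,3)=179.1400
  t=2,j=0: stock 75.7268 → up 86.3286 (V=67.4400), down 46.9506 (V=167.5300). Price 88.7624; hedge Δ=-2.5418, bond B=281.2432.
  t=2,j=1: stock 139.2396 → up 158.7331 (V=27.4700), down 86.3286 (V=67.4400). Price 35.9744; hedge Δ=-0.5520, bond B=112.8397.
  t=2,j=2: stock 256.0212 → up 291.8642 (V=179.1400), down 158.7331 (V=27.4700). Price 141.3130; hedge Δ=1.1393, bond B=-150.3601.
  t=1,j=0: stock 122.1400 → up 139.2396 (V=35.9744), down 75.7268 (V=88.7624). Price 47.2120; hedge Δ=-0.8311, bond B=148.7275.
  t=1,j=1: stock 224.5800 → up 256.0212 (V=141.3130), down 139.2396 (V=35.9744). Price 114.7099; hedge Δ=0.9020, bond B=-87.8644.
  t=0,j=0: stock 197.0000 → up 224.5800 (V=114.7099), down 122.1400 (V=47.2120). Price 97.1896; hedge Δ=0.6589, bond B=-32.6140.
Root portfolio cost Δ·197+B reproduces V0=97.1896.

(0,0): Delta=0.6589 Bond=-32.6140
(1,0): Delta=-0.8311 Bond=148.7275
(1,1): Delta=0.9020 Bond=-87.8644
(2,0): Delta=-2.5418 Bond=281.2432
(2,1): Delta=-0.5520 Bond=112.8397
(2,2): Delta=1.1393 Bond=-150.3601
V0=97.1896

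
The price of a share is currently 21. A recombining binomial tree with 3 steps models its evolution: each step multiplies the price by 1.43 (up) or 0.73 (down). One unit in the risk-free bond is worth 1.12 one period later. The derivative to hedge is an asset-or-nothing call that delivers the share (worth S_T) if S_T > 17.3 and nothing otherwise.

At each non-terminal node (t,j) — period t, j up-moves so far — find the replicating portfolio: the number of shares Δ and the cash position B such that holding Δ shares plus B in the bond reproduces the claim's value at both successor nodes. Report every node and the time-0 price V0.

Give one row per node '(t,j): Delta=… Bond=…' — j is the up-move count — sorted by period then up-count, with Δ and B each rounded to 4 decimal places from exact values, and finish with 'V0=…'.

(0,0): Delta=1.3449 Bond=-11.4827
(1,0): Delta=1.4532 Bond=-14.5201
(1,1): Delta=1.3010 Bond=-11.5416
(2,0): Delta=0.0000 Bond=0.0000
(2,1): Delta=2.0429 Bond=-29.1891
(2,2): Delta=1.0000 Bond=0.0000
V0=16.7611

Under the risk-neutral measure, an up-move has probability p* = (R−d)/(u−d) = 0.5571 and values discount at R = 1.12.
Terminal payoffs: V(3,0)=0.0000, V(3,1)=0.0000, V(3,2)=31.3483, V(3,3)=61.4083
  t=2,j=0: stock 11.1909 → up 16.0030 (V=0.0000), down 8.1694 (V=0.0000). Price 0.0000; hedge Δ=0.0000, bond B=0.0000.
  t=2,j=1: stock 21.9219 → up 31.3483 (V=31.3483), down 16.0030 (V=0.0000). Price 15.5942; hedge Δ=2.0429, bond B=-29.1891.
  t=2,j=2: stock 42.9429 → up 61.4083 (V=61.4083), down 31.3483 (V=31.3483). Price 42.9429; hedge Δ=1.0000, bond B=0.0000.
  t=1,j=0: stock 15.3300 → up 21.9219 (V=15.5942), down 11.1909 (V=0.0000). Price 7.7573; hedge Δ=1.4532, bond B=-14.5201.
  t=1,j=1: stock 30.0300 → up 42.9429 (V=42.9429), down 21.9219 (V=15.5942). Price 27.5280; hedge Δ=1.3010, bond B=-11.5416.
  t=0,j=0: stock 21.0000 → up 30.0300 (V=27.5280), down 15.3300 (V=7.7573). Price 16.7611; hedge Δ=1.3449, bond B=-11.4827.
Check: Δ(0,0)·S0 + B(0,0) = 16.7611 = V0.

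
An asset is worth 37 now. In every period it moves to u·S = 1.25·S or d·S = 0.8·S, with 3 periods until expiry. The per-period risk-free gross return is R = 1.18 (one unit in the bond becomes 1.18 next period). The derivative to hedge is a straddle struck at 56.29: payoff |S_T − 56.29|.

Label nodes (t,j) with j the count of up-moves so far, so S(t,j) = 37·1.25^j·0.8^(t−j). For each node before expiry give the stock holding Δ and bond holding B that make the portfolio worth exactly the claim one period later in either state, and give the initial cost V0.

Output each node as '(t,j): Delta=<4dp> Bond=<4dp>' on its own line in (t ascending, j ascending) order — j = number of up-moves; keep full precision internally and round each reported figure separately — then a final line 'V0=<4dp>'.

Under the risk-neutral measure, an up-move has probability p* = (R−d)/(u−d) = 0.8444 and values discount at R = 1.18.
At expiry t=3: V(3,0)=37.3460, V(3,1)=26.6900, V(3,2)=10.0400, V(3,3)=15.9756
  t=2,j=0: stock 23.6800 → up 29.6000 (V=26.6900), down 18.9440 (V=37.3460). Price 24.0234; hedge Δ=-1.0000, bond B=47.7034.
  t=2,j=1: stock 37.0000 → up 46.2500 (V=10.0400), down 29.6000 (V=26.6900). Price 10.7034; hedge Δ=-1.0000, bond B=47.7034.
  t=2,j=2: stock 57.8125 → up 72.2656 (V=15.9756), down 46.2500 (V=10.0400). Price 12.7562; hedge Δ=0.2282, bond B=-0.4341.
  t=1,j=0: stock 29.6000 → up 37.0000 (V=10.7034), down 23.6800 (V=24.0234). Price 10.8266; hedge Δ=-1.0000, bond B=40.4266.
  t=1,j=1: stock 46.2500 → up 57.8125 (V=12.7562), down 37.0000 (V=10.7034). Price 10.5397; hedge Δ=0.0986, bond B=5.9779.
  t=0,j=0: stock 37.0000 → up 46.2500 (V=10.5397), down 29.6000 (V=10.8266). Price 8.9698; hedge Δ=-0.0172, bond B=9.6073.
Each (Δ,B) replicates both successor values, so the strategy is self-financing and V0 is arbitrage-free.

(0,0): Delta=-0.0172 Bond=9.6073
(1,0): Delta=-1.0000 Bond=40.4266
(1,1): Delta=0.0986 Bond=5.9779
(2,0): Delta=-1.0000 Bond=47.7034
(2,1): Delta=-1.0000 Bond=47.7034
(2,2): Delta=0.2282 Bond=-0.4341
V0=8.9698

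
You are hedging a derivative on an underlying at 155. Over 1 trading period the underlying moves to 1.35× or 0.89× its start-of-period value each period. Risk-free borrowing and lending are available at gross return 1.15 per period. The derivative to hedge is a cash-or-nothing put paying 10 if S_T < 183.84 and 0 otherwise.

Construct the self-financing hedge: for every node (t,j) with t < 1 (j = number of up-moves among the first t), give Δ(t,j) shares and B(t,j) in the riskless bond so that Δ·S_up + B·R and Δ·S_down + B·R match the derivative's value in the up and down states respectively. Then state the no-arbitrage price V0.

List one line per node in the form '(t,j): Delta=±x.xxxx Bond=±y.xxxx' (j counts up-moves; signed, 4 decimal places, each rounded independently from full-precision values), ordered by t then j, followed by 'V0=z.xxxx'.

Since d<R<u, set p* = (R−d)/(u−d) = 0.5652; price each node as the discounted p*-expectation of its children.
Terminal payoffs: V(1,0)=10.0000, V(1,1)=0.0000
Node (0,0) S=155.0000: V=(p*·0.0000+(1−p*)·10.0000)/1.15=3.7807; Δ=(0.0000−10.0000)/(209.2500−137.9500)=-0.1403; B=V−Δ·S=25.5198
The time-0 hedge costs 3.7807, which is the no-arbitrage price.

(0,0): Delta=-0.1403 Bond=25.5198
V0=3.7807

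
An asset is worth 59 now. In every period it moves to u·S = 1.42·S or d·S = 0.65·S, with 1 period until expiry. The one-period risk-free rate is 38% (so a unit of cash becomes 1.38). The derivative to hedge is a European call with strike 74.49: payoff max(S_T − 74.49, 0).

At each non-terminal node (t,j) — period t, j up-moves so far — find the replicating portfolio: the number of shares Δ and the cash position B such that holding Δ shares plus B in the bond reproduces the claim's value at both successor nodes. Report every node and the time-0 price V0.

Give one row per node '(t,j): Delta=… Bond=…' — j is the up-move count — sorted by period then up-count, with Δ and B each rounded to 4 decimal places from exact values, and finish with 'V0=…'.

(0,0): Delta=0.2045 Bond=-5.6828
V0=6.3822

No-arbitrage ⇒ martingale measure with p* = (R−d)/(u−d) = 0.9481.
Terminal values V(1,·): V(1,0)=0.0000, V(1,1)=9.2900
(0,0): S=59.0000. Δ = (V_up−V_dn)/(S_up−S_dn) = (9.2900−0.0000)/(83.7800−38.3500) = 0.2045. V = [p*·9.2900 + (1−p*)·0.0000]/1.38 = 6.3822. B = V − Δ·S = -5.6828.
Self-financing check: at every node Δ·S+B equals the discounted successor values.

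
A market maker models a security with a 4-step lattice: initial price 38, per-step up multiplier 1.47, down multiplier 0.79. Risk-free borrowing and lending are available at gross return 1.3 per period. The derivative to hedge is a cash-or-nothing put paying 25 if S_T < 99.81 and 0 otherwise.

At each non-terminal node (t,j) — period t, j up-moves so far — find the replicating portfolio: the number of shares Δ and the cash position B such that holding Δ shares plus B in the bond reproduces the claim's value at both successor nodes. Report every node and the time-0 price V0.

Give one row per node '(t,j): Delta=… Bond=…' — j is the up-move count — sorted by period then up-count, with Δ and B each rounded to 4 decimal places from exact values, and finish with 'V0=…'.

(0,0): Delta=-0.1858 Bond=13.0433
(1,0): Delta=0.0000 Bond=11.3792
(1,1): Delta=-0.2191 Bond=18.8153
(2,0): Delta=0.0000 Bond=14.7929
(2,1): Delta=0.0000 Bond=14.7929
(2,2): Delta=-0.2583 Bond=27.6823
(3,0): Delta=0.0000 Bond=19.2308
(3,1): Delta=0.0000 Bond=19.2308
(3,2): Delta=0.0000 Bond=19.2308
(3,3): Delta=-0.3046 Bond=41.5724
V0=5.9836

No-arbitrage ⇒ martingale measure with p* = (R−d)/(u−d) = 0.7500.
Terminal payoffs: V(4,0)=25.0000, V(4,1)=25.0000, V(4,2)=25.0000, V(4,3)=25.0000, V(4,4)=0.0000
  t=3,j=0: stock 18.7355 → up 27.5412 (V=25.0000), down 14.8010 (V=25.0000). Price 19.2308; hedge Δ=0.0000, bond B=19.2308.
  t=3,j=1: stock 34.8622 → up 51.2475 (V=25.0000), down 27.5412 (V=25.0000). Price 19.2308; hedge Δ=0.0000, bond B=19.2308.
  t=3,j=2: stock 64.8702 → up 95.3592 (V=25.0000), down 51.2475 (V=25.0000). Price 19.2308; hedge Δ=0.0000, bond B=19.2308.
  t=3,j=3: stock 120.7079 → up 177.4406 (V=0.0000), down 95.3592 (V=25.0000). Price 4.8077; hedge Δ=-0.3046, bond B=41.5724.
  t=2,j=0: stock 23.7158 → up 34.8622 (V=19.2308), down 18.7355 (V=19.2308). Price 14.7929; hedge Δ=0.0000, bond B=14.7929.
  t=2,j=1: stock 44.1294 → up 64.8702 (V=19.2308), down 34.8622 (V=19.2308). Price 14.7929; hedge Δ=0.0000, bond B=14.7929.
  t=2,j=2: stock 82.1142 → up 120.7079 (V=4.8077), down 64.8702 (V=19.2308). Price 6.4719; hedge Δ=-0.2583, bond B=27.6823.
  t=1,j=0: stock 30.0200 → up 44.1294 (V=14.7929), down 23.7158 (V=14.7929). Price 11.3792; hedge Δ=0.0000, bond B=11.3792.
  t=1,j=1: stock 55.8600 → up 82.1142 (V=6.4719), down 44.1294 (V=14.7929). Price 6.5786; hedge Δ=-0.2191, bond B=18.8153.
  t=0,j=0: stock 38.0000 → up 55.8600 (V=6.5786), down 30.0200 (V=11.3792). Price 5.9836; hedge Δ=-0.1858, bond B=13.0433.
Root portfolio cost Δ·38+B reproduces V0=5.9836.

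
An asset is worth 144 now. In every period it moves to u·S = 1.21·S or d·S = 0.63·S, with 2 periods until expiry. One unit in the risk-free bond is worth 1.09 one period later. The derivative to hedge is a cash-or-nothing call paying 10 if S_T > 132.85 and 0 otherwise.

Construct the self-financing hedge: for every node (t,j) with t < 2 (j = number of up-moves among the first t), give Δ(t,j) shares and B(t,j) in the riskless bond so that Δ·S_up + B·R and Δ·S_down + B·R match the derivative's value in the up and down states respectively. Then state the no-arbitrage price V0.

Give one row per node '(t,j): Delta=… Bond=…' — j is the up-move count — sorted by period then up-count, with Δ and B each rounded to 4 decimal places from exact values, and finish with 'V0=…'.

(0,0): Delta=0.0871 Bond=-7.2509
(1,0): Delta=0.0000 Bond=0.0000
(1,1): Delta=0.0990 Bond=-9.9652
V0=5.2943

No-arbitrage ⇒ martingale measure with p* = (R−d)/(u−d) = 0.7931.
Terminal payoffs: V(2,0)=0.0000, V(2,1)=0.0000, V(2,2)=10.0000
  t=1,j=0: stock 90.7200 → up 109.7712 (V=0.0000), down 57.1536 (V=0.0000). Price 0.0000; hedge Δ=0.0000, bond B=0.0000.
  t=1,j=1: stock 174.2400 → up 210.8304 (V=10.0000), down 109.7712 (V=0.0000). Price 7.2762; hedge Δ=0.0990, bond B=-9.9652.
  t=0,j=0: stock 144.0000 → up 174.2400 (V=7.2762), down 90.7200 (V=0.0000). Price 5.2943; hedge Δ=0.0871, bond B=-7.2509.
Self-financing check: at every node Δ·S+B equals the discounted successor values.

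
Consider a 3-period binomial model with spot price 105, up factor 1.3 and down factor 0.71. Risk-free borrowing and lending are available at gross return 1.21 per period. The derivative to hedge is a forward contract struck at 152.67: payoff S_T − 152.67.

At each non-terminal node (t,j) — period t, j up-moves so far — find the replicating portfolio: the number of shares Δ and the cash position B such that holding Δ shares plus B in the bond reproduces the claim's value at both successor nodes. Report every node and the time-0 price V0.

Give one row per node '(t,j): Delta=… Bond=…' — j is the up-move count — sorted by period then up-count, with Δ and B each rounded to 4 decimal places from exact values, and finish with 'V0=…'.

No-arbitrage ⇒ martingale measure with p* = (R−d)/(u−d) = 0.8475.
Terminal values V(3,·): V(3,0)=-115.0893, V(3,1)=-83.8603, V(3,2)=-26.6805, V(3,3)=78.0150
(2,0): S=52.9305. Δ = (V_up−V_dn)/(S_up−S_dn) = (-83.8603−-115.0893)/(68.8097−37.5807) = 1.0000. V = [p*·-83.8603 + (1−p*)·-115.0893]/1.21 = -73.2431. B = V − Δ·S = -126.1736.
(2,1): S=96.9150. Δ = (V_up−V_dn)/(S_up−S_dn) = (-26.6805−-83.8603)/(125.9895−68.8096) = 1.0000. V = [p*·-26.6805 + (1−p*)·-83.8603]/1.21 = -29.2586. B = V − Δ·S = -126.1736.
(2,2): S=177.4500. Δ = (V_up−V_dn)/(S_up−S_dn) = (78.0150−-26.6805)/(230.6850−125.9895) = 1.0000. V = [p*·78.0150 + (1−p*)·-26.6805]/1.21 = 51.2764. B = V − Δ·S = -126.1736.
(1,0): S=74.5500. Δ = (V_up−V_dn)/(S_up−S_dn) = (-29.2586−-73.2431)/(96.9150−52.9305) = 1.0000. V = [p*·-29.2586 + (1−p*)·-73.2431]/1.21 = -29.7257. B = V − Δ·S = -104.2757.
(1,1): S=136.5000. Δ = (V_up−V_dn)/(S_up−S_dn) = (51.2764−-29.2586)/(177.4500−96.9150) = 1.0000. V = [p*·51.2764 + (1−p*)·-29.2586]/1.21 = 32.2243. B = V − Δ·S = -104.2757.
(0,0): S=105.0000. Δ = (V_up−V_dn)/(S_up−S_dn) = (32.2243−-29.7257)/(136.5000−74.5500) = 1.0000. V = [p*·32.2243 + (1−p*)·-29.7257]/1.21 = 18.8218. B = V − Δ·S = -86.1782.
Check: Δ(0,0)·S0 + B(0,0) = 18.8218 = V0.

(0,0): Delta=1.0000 Bond=-86.1782
(1,0): Delta=1.0000 Bond=-104.2757
(1,1): Delta=1.0000 Bond=-104.2757
(2,0): Delta=1.0000 Bond=-126.1736
(2,1): Delta=1.0000 Bond=-126.1736
(2,2): Delta=1.0000 Bond=-126.1736
V0=18.8218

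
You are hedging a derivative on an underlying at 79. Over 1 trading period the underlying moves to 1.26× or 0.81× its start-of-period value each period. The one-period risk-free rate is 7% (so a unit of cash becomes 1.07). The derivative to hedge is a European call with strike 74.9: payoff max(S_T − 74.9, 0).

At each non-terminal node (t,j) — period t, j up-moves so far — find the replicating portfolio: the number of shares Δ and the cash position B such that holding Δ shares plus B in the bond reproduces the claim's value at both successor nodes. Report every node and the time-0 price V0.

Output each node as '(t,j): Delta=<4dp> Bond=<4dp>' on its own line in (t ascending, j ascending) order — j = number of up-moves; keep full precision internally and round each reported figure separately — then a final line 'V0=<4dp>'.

No-arbitrage ⇒ martingale measure with p* = (R−d)/(u−d) = 0.5778.
At expiry t=1: V(1,0)=0.0000, V(1,1)=24.6400
Node (0,0) S=79.0000: V=(p*·24.6400+(1−p*)·0.0000)/1.07=13.3051; Δ=(24.6400−0.0000)/(99.5400−63.9900)=0.6931; B=V−Δ·S=-41.4505
The time-0 hedge costs 13.3051, which is the no-arbitrage price.

(0,0): Delta=0.6931 Bond=-41.4505
V0=13.3051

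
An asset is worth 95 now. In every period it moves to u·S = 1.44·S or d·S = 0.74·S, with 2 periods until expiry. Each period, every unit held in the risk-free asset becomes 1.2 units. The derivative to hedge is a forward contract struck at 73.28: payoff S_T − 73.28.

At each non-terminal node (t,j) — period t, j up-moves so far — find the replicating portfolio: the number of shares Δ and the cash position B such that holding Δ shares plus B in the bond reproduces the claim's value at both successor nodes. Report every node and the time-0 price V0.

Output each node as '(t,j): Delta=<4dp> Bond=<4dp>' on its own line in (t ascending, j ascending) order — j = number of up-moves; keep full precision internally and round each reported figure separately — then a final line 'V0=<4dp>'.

(0,0): Delta=1.0000 Bond=-50.8889
(1,0): Delta=1.0000 Bond=-61.0667
(1,1): Delta=1.0000 Bond=-61.0667
V0=44.1111

Under the risk-neutral measure, an up-move has probability p* = (R−d)/(u−d) = 0.6571 and values discount at R = 1.2.
At expiry t=2: V(2,0)=-21.2580, V(2,1)=27.9520, V(2,2)=123.7120
  t=1,j=0: stock 70.3000 → up 101.2320 (V=27.9520), down 52.0220 (V=-21.2580). Price 9.2333; hedge Δ=1.0000, bond B=-61.0667.
  t=1,j=1: stock 136.8000 → up 196.9920 (V=123.7120), down 101.2320 (V=27.9520). Price 75.7333; hedge Δ=1.0000, bond B=-61.0667.
  t=0,j=0: stock 95.0000 → up 136.8000 (V=75.7333), down 70.3000 (V=9.2333). Price 44.1111; hedge Δ=1.0000, bond B=-50.8889.
Root portfolio cost Δ·95+B reproduces V0=44.1111.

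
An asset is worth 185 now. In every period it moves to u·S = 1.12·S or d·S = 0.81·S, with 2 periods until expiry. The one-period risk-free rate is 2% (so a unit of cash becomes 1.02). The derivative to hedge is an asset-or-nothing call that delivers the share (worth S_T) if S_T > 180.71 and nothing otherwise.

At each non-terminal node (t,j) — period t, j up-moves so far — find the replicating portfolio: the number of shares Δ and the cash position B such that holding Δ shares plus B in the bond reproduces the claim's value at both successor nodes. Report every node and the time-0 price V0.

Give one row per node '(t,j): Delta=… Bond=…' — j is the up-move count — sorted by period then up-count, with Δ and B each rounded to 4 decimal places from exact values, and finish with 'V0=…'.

(0,0): Delta=2.6874 Bond=-394.8102
(1,0): Delta=0.0000 Bond=0.0000
(1,1): Delta=3.6129 Bond=-594.4713
V0=102.3582

Risk-neutral probability p* = (R−d)/(u−d) = (1.02−0.81)/(1.12−0.81) = 0.6774.
At expiry t=2: V(2,0)=0.0000, V(2,1)=0.0000, V(2,2)=232.0640
Node (1,0) S=149.8500: V=(p*·0.0000+(1−p*)·0.0000)/1.02=0.0000; Δ=(0.0000−0.0000)/(167.8320−121.3785)=0.0000; B=V−Δ·S=0.0000
Node (1,1) S=207.2000: V=(p*·232.0640+(1−p*)·0.0000)/1.02=154.1222; Δ=(232.0640−0.0000)/(232.0640−167.8320)=3.6129; B=V−Δ·S=-594.4713
Node (0,0) S=185.0000: V=(p*·154.1222+(1−p*)·0.0000)/1.02=102.3582; Δ=(154.1222−0.0000)/(207.2000−149.8500)=2.6874; B=V−Δ·S=-394.8102
The time-0 hedge costs 102.3582, which is the no-arbitrage price.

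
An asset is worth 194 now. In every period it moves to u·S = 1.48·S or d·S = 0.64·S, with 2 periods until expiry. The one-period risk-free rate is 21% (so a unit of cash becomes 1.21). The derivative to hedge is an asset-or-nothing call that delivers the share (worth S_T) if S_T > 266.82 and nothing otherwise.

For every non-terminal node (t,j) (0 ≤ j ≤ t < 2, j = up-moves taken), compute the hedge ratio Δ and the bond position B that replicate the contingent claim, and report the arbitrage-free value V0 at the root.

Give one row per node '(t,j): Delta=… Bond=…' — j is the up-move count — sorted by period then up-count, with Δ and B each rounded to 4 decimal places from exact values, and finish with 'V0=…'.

(0,0): Delta=1.4624 Bond=-150.0551
(1,0): Delta=0.0000 Bond=0.0000
(1,1): Delta=1.7619 Bond=-267.5719
V0=133.6428

The replicating-portfolio and risk-neutral prices coincide; use p* = (1.21−0.64)/(1.48−0.64) = 0.6786 for the latter.
At expiry t=2: V(2,0)=0.0000, V(2,1)=0.0000, V(2,2)=424.9376
Node (1,0) S=124.1600: V=(p*·0.0000+(1−p*)·0.0000)/1.21=0.0000; Δ=(0.0000−0.0000)/(183.7568−79.4624)=0.0000; B=V−Δ·S=0.0000
Node (1,1) S=287.1200: V=(p*·424.9376+(1−p*)·0.0000)/1.21=238.3062; Δ=(424.9376−0.0000)/(424.9376−183.7568)=1.7619; B=V−Δ·S=-267.5719
Node (0,0) S=194.0000: V=(p*·238.3062+(1−p*)·0.0000)/1.21=133.6428; Δ=(238.3062−0.0000)/(287.1200−124.1600)=1.4624; B=V−Δ·S=-150.0551
Check: Δ(0,0)·S0 + B(0,0) = 133.6428 = V0.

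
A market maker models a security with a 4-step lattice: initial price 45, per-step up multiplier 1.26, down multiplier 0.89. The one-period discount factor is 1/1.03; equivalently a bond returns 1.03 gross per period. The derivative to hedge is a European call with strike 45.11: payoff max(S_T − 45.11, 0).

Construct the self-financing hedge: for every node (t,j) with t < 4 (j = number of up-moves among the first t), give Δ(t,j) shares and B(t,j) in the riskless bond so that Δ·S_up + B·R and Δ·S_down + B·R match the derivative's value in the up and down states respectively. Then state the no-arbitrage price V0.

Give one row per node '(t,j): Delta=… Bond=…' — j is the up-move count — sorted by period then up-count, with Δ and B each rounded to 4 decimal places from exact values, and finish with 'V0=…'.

(0,0): Delta=0.7212 Bond=-23.6332
(1,0): Delta=0.5577 Bond=-17.7973
(1,1): Delta=0.9108 Bond=-35.0944
(2,0): Delta=0.3197 Bond=-9.8481
(2,1): Delta=0.8339 Bond=-32.2678
(2,2): Delta=1.0000 Bond=-42.5205
(3,0): Delta=0.0000 Bond=0.0000
(3,1): Delta=0.6908 Bond=-26.8079
(3,2): Delta=1.0000 Bond=-43.7961
(3,3): Delta=1.0000 Bond=-43.7961
V0=8.8189

Under the risk-neutral measure, an up-move has probability p* = (R−d)/(u−d) = 0.3784 and values discount at R = 1.03.
Terminal values V(4,·): V(4,0)=0.0000, V(4,1)=0.0000, V(4,2)=11.4792, V(4,3)=35.0051, V(4,4)=68.3113
Node (3,0) S=31.7236: V=(p*·0.0000+(1−p*)·0.0000)/1.03=0.0000; Δ=(0.0000−0.0000)/(39.9717−28.2340)=0.0000; B=V−Δ·S=0.0000
Node (3,1) S=44.9121: V=(p*·11.4792+(1−p*)·0.0000)/1.03=4.2170; Δ=(11.4792−0.0000)/(56.5892−39.9717)=0.6908; B=V−Δ·S=-26.8079
Node (3,2) S=63.5834: V=(p*·35.0051+(1−p*)·11.4792)/1.03=19.7873; Δ=(35.0051−11.4792)/(80.1151−56.5892)=1.0000; B=V−Δ·S=-43.7961
Node (3,3) S=90.0169: V=(p*·68.3113+(1−p*)·35.0051)/1.03=46.2208; Δ=(68.3113−35.0051)/(113.4213−80.1151)=1.0000; B=V−Δ·S=-43.7961
Node (2,0) S=35.6445: V=(p*·4.2170+(1−p*)·0.0000)/1.03=1.5491; Δ=(4.2170−0.0000)/(44.9121−31.7236)=0.3197; B=V−Δ·S=-9.8481
Node (2,1) S=50.4630: V=(p*·19.7873+(1−p*)·4.2170)/1.03=9.8140; Δ=(19.7873−4.2170)/(63.5834−44.9121)=0.8339; B=V−Δ·S=-32.2678
Node (2,2) S=71.4420: V=(p*·46.2208+(1−p*)·19.7873)/1.03=28.9215; Δ=(46.2208−19.7873)/(90.0169−63.5834)=1.0000; B=V−Δ·S=-42.5205
Node (1,0) S=40.0500: V=(p*·9.8140+(1−p*)·1.5491)/1.03=4.5402; Δ=(9.8140−1.5491)/(50.4630−35.6445)=0.5577; B=V−Δ·S=-17.7973
Node (1,1) S=56.7000: V=(p*·28.9215+(1−p*)·9.8140)/1.03=16.5475; Δ=(28.9215−9.8140)/(71.4420−50.4630)=0.9108; B=V−Δ·S=-35.0944
Node (0,0) S=45.0000: V=(p*·16.5475+(1−p*)·4.5402)/1.03=8.8189; Δ=(16.5475−4.5402)/(56.7000−40.0500)=0.7212; B=V−Δ·S=-23.6332
Each (Δ,B) replicates both successor values, so the strategy is self-financing and V0 is arbitrage-free.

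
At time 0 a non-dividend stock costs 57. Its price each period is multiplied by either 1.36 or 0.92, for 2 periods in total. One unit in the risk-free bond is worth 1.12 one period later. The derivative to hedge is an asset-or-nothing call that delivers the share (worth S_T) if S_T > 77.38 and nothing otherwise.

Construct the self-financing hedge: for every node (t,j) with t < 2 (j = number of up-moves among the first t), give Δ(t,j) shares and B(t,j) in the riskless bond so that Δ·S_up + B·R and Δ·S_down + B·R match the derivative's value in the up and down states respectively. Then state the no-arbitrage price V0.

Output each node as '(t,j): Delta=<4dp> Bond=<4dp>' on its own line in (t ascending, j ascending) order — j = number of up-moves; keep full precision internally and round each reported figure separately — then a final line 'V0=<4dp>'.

(0,0): Delta=1.7060 Bond=-79.8784
(1,0): Delta=0.0000 Bond=0.0000
(1,1): Delta=3.0909 Bond=-196.8203
V0=17.3649

Under the risk-neutral measure, an up-move has probability p* = (R−d)/(u−d) = 0.4545 and values discount at R = 1.12.
Payoff layer (t=2): V(2,0)=0.0000, V(2,1)=0.0000, V(2,2)=105.4272
  t=1,j=0: stock 52.4400 → up 71.3184 (V=0.0000), down 48.2448 (V=0.0000). Price 0.0000; hedge Δ=0.0000, bond B=0.0000.
  t=1,j=1: stock 77.5200 → up 105.4272 (V=105.4272), down 71.3184 (V=0.0000). Price 42.7870; hedge Δ=3.0909, bond B=-196.8203.
  t=0,j=0: stock 57.0000 → up 77.5200 (V=42.7870), down 52.4400 (V=0.0000). Price 17.3649; hedge Δ=1.7060, bond B=-79.8784.
Root portfolio cost Δ·57+B reproduces V0=17.3649.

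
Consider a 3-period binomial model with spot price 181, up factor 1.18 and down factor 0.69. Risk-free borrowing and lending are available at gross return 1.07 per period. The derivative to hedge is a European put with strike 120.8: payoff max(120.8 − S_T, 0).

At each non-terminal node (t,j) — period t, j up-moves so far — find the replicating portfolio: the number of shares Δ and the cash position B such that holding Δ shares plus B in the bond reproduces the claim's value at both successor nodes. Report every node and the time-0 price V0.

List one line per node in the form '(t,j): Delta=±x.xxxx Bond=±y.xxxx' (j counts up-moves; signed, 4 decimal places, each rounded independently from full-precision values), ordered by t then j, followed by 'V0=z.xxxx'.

No-arbitrage ⇒ martingale measure with p* = (R−d)/(u−d) = 0.7755.
At expiry t=3: V(3,0)=61.3399, V(3,1)=19.1146, V(3,2)=0.0000, V(3,3)=0.0000
  t=2,j=0: stock 86.1741 → up 101.6854 (V=19.1146), down 59.4601 (V=61.3399). Price 26.7231; hedge Δ=-1.0000, bond B=112.8972.
  t=2,j=1: stock 147.3702 → up 173.8968 (V=0.0000), down 101.6854 (V=19.1146). Price 4.0103; hedge Δ=-0.2647, bond B=43.0196.
  t=2,j=2: stock 252.0244 → up 297.3888 (V=0.0000), down 173.8968 (V=0.0000). Price 0.0000; hedge Δ=0.0000, bond B=0.0000.
  t=1,j=0: stock 124.8900 → up 147.3702 (V=4.0103), down 86.1741 (V=26.7231). Price 8.5132; hedge Δ=-0.3711, bond B=54.8658.
  t=1,j=1: stock 213.5800 → up 252.0244 (V=0.0000), down 147.3702 (V=4.0103). Price 0.8414; hedge Δ=-0.0383, bond B=9.0257.
  t=0,j=0: stock 181.0000 → up 213.5800 (V=0.8414), down 124.8900 (V=8.5132). Price 2.3959; hedge Δ=-0.0865, bond B=18.0526.
Root portfolio cost Δ·181+B reproduces V0=2.3959.

(0,0): Delta=-0.0865 Bond=18.0526
(1,0): Delta=-0.3711 Bond=54.8658
(1,1): Delta=-0.0383 Bond=9.0257
(2,0): Delta=-1.0000 Bond=112.8972
(2,1): Delta=-0.2647 Bond=43.0196
(2,2): Delta=0.0000 Bond=0.0000
V0=2.3959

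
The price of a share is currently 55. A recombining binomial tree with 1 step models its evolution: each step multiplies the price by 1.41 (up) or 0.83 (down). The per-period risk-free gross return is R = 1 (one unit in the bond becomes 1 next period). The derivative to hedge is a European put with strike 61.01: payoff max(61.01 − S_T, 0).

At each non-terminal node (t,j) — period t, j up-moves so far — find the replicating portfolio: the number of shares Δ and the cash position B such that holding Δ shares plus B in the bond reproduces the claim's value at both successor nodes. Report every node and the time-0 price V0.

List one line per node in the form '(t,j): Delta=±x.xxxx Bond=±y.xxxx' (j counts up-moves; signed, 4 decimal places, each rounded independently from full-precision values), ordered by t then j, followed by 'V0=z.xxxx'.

Risk-neutral probability p* = (R−d)/(u−d) = (1−0.83)/(1.41−0.83) = 0.2931.
Payoff layer (t=1): V(1,0)=15.3600, V(1,1)=0.0000
  t=0,j=0: stock 55.0000 → up 77.5500 (V=0.0000), down 45.6500 (V=15.3600). Price 10.8579; hedge Δ=-0.4815, bond B=37.3407.
Each (Δ,B) replicates both successor values, so the strategy is self-financing and V0 is arbitrage-free.

(0,0): Delta=-0.4815 Bond=37.3407
V0=10.8579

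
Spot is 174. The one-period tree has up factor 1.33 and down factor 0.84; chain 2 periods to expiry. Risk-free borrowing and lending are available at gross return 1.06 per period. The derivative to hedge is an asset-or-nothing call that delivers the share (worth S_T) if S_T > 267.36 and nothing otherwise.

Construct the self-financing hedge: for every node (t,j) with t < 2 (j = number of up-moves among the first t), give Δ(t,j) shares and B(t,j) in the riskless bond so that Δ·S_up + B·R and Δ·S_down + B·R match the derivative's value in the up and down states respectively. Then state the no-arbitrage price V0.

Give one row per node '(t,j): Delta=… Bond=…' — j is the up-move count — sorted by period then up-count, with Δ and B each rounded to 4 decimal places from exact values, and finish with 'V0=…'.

(0,0): Delta=1.5291 Bond=-210.8388
(1,0): Delta=0.0000 Bond=0.0000
(1,1): Delta=2.7143 Bond=-497.7713
V0=55.2197

The replicating-portfolio and risk-neutral prices coincide; use p* = (1.06−0.84)/(1.33−0.84) = 0.4490 for the latter.
Terminal values V(2,·): V(2,0)=0.0000, V(2,1)=0.0000, V(2,2)=307.7886
Node (1,0) S=146.1600: V=(p*·0.0000+(1−p*)·0.0000)/1.06=0.0000; Δ=(0.0000−0.0000)/(194.3928−122.7744)=0.0000; B=V−Δ·S=0.0000
Node (1,1) S=231.4200: V=(p*·307.7886+(1−p*)·0.0000)/1.06=130.3687; Δ=(307.7886−0.0000)/(307.7886−194.3928)=2.7143; B=V−Δ·S=-497.7713
Node (0,0) S=174.0000: V=(p*·130.3687+(1−p*)·0.0000)/1.06=55.2197; Δ=(130.3687−0.0000)/(231.4200−146.1600)=1.5291; B=V−Δ·S=-210.8388
Check: Δ(0,0)·S0 + B(0,0) = 55.2197 = V0.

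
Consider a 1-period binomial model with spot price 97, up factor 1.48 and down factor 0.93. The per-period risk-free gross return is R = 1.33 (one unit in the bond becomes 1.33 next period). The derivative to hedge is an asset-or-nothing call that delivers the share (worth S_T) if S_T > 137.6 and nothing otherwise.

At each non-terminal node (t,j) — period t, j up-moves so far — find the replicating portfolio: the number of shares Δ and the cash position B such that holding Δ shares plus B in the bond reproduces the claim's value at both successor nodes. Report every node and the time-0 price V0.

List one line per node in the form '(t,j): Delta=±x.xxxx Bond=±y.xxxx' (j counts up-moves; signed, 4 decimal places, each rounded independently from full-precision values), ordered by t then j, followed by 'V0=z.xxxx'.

(0,0): Delta=2.6909 Bond=-182.5165
V0=78.5017

Since d<R<u, set p* = (R−d)/(u−d) = 0.7273; price each node as the discounted p*-expectation of its children.
At expiry t=1: V(1,0)=0.0000, V(1,1)=143.5600
  t=0,j=0: stock 97.0000 → up 143.5600 (V=143.5600), down 90.2100 (V=0.0000). Price 78.5017; hedge Δ=2.6909, bond B=-182.5165.
Check: Δ(0,0)·S0 + B(0,0) = 78.5017 = V0.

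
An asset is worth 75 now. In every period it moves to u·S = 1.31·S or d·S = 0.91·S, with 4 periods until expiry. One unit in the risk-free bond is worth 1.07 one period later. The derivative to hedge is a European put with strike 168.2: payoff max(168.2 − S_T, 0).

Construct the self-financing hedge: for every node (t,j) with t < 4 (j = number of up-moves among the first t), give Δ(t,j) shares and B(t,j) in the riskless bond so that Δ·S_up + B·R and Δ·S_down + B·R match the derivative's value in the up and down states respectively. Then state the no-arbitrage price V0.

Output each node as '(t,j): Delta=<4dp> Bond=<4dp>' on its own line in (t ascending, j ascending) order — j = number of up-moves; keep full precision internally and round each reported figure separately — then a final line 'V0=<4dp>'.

The replicating-portfolio and risk-neutral prices coincide; use p* = (1.07−0.91)/(1.31−0.91) = 0.4000 for the latter.
Terminal values V(4,·): V(4,0)=116.7688, V(4,1)=94.1616, V(4,2)=61.6173, V(4,3)=14.7678, V(4,4)=0.0000
(3,0): S=56.5178. Δ = (V_up−V_dn)/(S_up−S_dn) = (94.1616−116.7688)/(74.0384−51.4312) = -1.0000. V = [p*·94.1616 + (1−p*)·116.7688]/1.07 = 100.6784. B = V − Δ·S = 157.1963.
(3,1): S=81.3608. Δ = (V_up−V_dn)/(S_up−S_dn) = (61.6173−94.1616)/(106.5827−74.0384) = -1.0000. V = [p*·61.6173 + (1−p*)·94.1616]/1.07 = 75.8354. B = V − Δ·S = 157.1963.
(3,2): S=117.1238. Δ = (V_up−V_dn)/(S_up−S_dn) = (14.7678−61.6173)/(153.4322−106.5827) = -1.0000. V = [p*·14.7678 + (1−p*)·61.6173]/1.07 = 40.0724. B = V − Δ·S = 157.1963.
(3,3): S=168.6068. Δ = (V_up−V_dn)/(S_up−S_dn) = (0.0000−14.7678)/(220.8749−153.4322) = -0.2190. V = [p*·0.0000 + (1−p*)·14.7678]/1.07 = 8.2810. B = V − Δ·S = 45.2005.
(2,0): S=62.1075. Δ = (V_up−V_dn)/(S_up−S_dn) = (75.8354−100.6784)/(81.3608−56.5178) = -1.0000. V = [p*·75.8354 + (1−p*)·100.6784]/1.07 = 84.8049. B = V − Δ·S = 146.9124.
(2,1): S=89.4075. Δ = (V_up−V_dn)/(S_up−S_dn) = (40.0724−75.8354)/(117.1238−81.3608) = -1.0000. V = [p*·40.0724 + (1−p*)·75.8354]/1.07 = 57.5049. B = V − Δ·S = 146.9124.
(2,2): S=128.7075. Δ = (V_up−V_dn)/(S_up−S_dn) = (8.2810−40.0724)/(168.6068−117.1238) = -0.6175. V = [p*·8.2810 + (1−p*)·40.0724]/1.07 = 25.5662. B = V − Δ·S = 105.0448.
(1,0): S=68.2500. Δ = (V_up−V_dn)/(S_up−S_dn) = (57.5049−84.8049)/(89.4075−62.1075) = -1.0000. V = [p*·57.5049 + (1−p*)·84.8049]/1.07 = 69.0513. B = V − Δ·S = 137.3013.
(1,1): S=98.2500. Δ = (V_up−V_dn)/(S_up−S_dn) = (25.5662−57.5049)/(128.7075−89.4075) = -0.8127. V = [p*·25.5662 + (1−p*)·57.5049]/1.07 = 41.8032. B = V − Δ·S = 121.6499.
(0,0): S=75.0000. Δ = (V_up−V_dn)/(S_up−S_dn) = (41.8032−69.0513)/(98.2500−68.2500) = -0.9083. V = [p*·41.8032 + (1−p*)·69.0513]/1.07 = 54.3477. B = V − Δ·S = 122.4680.
Self-financing check: at every node Δ·S+B equals the discounted successor values.

(0,0): Delta=-0.9083 Bond=122.4680
(1,0): Delta=-1.0000 Bond=137.3013
(1,1): Delta=-0.8127 Bond=121.6499
(2,0): Delta=-1.0000 Bond=146.9124
(2,1): Delta=-1.0000 Bond=146.9124
(2,2): Delta=-0.6175 Bond=105.0448
(3,0): Delta=-1.0000 Bond=157.1963
(3,1): Delta=-1.0000 Bond=157.1963
(3,2): Delta=-1.0000 Bond=157.1963
(3,3): Delta=-0.2190 Bond=45.2005
V0=54.3477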